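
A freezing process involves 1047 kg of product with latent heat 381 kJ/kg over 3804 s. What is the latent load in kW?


Q_lat = m * h_fg / t
Q_lat = 1047 * 381 / 3804
Q_lat = 104.87 kW

104.87


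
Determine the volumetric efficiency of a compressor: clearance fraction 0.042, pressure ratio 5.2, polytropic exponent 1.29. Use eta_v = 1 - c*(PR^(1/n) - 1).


PR^(1/n) = 5.2^(1/1.29) = 3.58956111
eta_v = 1 - 0.042 * (3.58956111 - 1)
eta_v = 0.8912

0.8912


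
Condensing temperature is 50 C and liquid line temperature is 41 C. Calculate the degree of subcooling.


Subcooling = T_cond - T_liquid
Subcooling = 50 - 41
Subcooling = 9 K

9


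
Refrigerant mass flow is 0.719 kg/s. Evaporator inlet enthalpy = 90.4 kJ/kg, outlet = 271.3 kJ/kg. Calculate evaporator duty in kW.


dh = 271.3 - 90.4 = 180.9 kJ/kg
Q_evap = m_dot * dh = 0.719 * 180.9
Q_evap = 130.07 kW

130.07


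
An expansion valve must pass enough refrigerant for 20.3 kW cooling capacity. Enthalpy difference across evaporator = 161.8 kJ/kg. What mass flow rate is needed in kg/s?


m_dot = Q / dh
m_dot = 20.3 / 161.8
m_dot = 0.1255 kg/s

0.1255


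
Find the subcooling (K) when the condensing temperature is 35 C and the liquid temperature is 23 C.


Subcooling = T_cond - T_liquid
Subcooling = 35 - 23
Subcooling = 12 K

12


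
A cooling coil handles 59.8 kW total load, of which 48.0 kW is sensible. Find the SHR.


SHR = Q_sensible / Q_total
SHR = 48.0 / 59.8
SHR = 0.803

0.803


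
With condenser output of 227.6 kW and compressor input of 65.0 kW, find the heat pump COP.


COP_hp = Q_cond / W
COP_hp = 227.6 / 65.0
COP_hp = 3.502

3.502


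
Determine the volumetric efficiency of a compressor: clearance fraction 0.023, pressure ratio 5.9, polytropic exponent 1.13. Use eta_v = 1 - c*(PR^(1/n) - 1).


PR^(1/n) = 5.9^(1/1.13) = 4.81027518
eta_v = 1 - 0.023 * (4.81027518 - 1)
eta_v = 0.9124

0.9124


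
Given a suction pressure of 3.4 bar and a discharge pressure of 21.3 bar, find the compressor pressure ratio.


PR = P_high / P_low
PR = 21.3 / 3.4
PR = 6.265

6.265


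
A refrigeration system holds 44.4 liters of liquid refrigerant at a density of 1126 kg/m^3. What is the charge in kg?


Charge = V * rho / 1000
Charge = 44.4 * 1126 / 1000
Charge = 49.99 kg

49.99


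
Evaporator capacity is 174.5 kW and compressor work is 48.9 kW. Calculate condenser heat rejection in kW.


Q_cond = Q_evap + W
Q_cond = 174.5 + 48.9
Q_cond = 223.4 kW

223.4


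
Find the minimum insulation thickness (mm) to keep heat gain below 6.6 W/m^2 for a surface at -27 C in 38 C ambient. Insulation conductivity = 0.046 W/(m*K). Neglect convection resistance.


dT = 38 - (-27) = 65 K
thickness = k * dT / q_max * 1000
thickness = 0.046 * 65 / 6.6 * 1000
thickness = 453.0 mm

453.0


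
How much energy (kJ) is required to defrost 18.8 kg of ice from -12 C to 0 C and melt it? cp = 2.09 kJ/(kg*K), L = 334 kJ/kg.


Sensible heat = cp * dT = 2.09 * 12 = 25.08 kJ/kg
Total per kg = 25.08 + 334 = 359.08 kJ/kg
Q = m * total = 18.8 * 359.08
Q = 6750.7 kJ

6750.7


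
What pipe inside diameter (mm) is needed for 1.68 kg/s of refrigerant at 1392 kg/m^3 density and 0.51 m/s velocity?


A = m_dot / (rho * v) = 1.68 / (1392 * 0.51) = 0.002366463827 m^2
d = sqrt(4*A/pi) * 1000
d = 54.9 mm

54.9


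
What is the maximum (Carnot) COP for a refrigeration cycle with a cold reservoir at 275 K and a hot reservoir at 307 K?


dT = 307 - 275 = 32 K
COP_carnot = T_cold / dT = 275 / 32
COP_carnot = 8.594

8.594


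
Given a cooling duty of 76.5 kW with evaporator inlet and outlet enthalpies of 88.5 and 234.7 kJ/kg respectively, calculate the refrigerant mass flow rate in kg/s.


dh = 234.7 - 88.5 = 146.2 kJ/kg
m_dot = Q / dh = 76.5 / 146.2 = 0.5233 kg/s

0.5233


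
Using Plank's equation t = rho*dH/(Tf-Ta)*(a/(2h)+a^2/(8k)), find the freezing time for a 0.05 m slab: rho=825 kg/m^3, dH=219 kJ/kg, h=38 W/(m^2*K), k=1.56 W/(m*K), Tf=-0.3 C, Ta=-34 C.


dT = -0.3 - (-34) = 33.7 K
term1 = a/(2h) = 0.05/(2*38) = 0.0006578947368
term2 = a^2/(8k) = 0.05^2/(8*1.56) = 0.0002003205128
t = rho*dH*1000/dT * (term1 + term2)
t = 825*219*1000/33.7 * (0.0006578947368 + 0.0002003205128)
t = 4601 s

4601


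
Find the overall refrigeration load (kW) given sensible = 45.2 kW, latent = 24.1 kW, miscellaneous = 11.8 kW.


Q_total = Q_s + Q_l + Q_misc
Q_total = 45.2 + 24.1 + 11.8
Q_total = 81.1 kW

81.1


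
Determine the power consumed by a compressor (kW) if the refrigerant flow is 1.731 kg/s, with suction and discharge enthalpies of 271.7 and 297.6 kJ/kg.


dh = 297.6 - 271.7 = 25.9 kJ/kg
W = m_dot * dh = 1.731 * 25.9 = 44.83 kW

44.83


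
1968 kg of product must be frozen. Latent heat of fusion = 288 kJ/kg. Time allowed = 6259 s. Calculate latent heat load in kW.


Q_lat = m * h_fg / t
Q_lat = 1968 * 288 / 6259
Q_lat = 90.56 kW

90.56


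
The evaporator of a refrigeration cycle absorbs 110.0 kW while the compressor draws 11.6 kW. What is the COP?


COP = Q_evap / W
COP = 110.0 / 11.6
COP = 9.483

9.483


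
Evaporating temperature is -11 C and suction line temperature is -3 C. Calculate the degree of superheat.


Superheat = T_suction - T_evap
Superheat = -3 - (-11)
Superheat = 8 K

8


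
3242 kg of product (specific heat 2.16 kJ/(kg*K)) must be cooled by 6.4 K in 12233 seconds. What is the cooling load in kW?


Q = m * cp * dT / t
Q = 3242 * 2.16 * 6.4 / 12233
Q = 3.664 kW

3.664


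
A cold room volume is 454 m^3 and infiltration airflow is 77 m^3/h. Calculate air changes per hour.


ACH = flow / volume
ACH = 77 / 454
ACH = 0.17

0.17


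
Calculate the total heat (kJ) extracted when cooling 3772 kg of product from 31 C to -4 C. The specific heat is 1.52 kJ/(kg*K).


dT = 31 - (-4) = 35 K
Q = m * cp * dT = 3772 * 1.52 * 35
Q = 200670 kJ

200670


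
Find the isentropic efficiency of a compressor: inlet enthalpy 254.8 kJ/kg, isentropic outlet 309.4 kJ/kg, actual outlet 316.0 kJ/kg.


dh_ideal = 309.4 - 254.8 = 54.6 kJ/kg
dh_actual = 316.0 - 254.8 = 61.2 kJ/kg
eta_s = dh_ideal / dh_actual = 54.6 / 61.2
eta_s = 0.8922

0.8922


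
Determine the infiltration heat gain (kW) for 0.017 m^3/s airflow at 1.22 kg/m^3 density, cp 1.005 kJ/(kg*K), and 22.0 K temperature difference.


Q = V_dot * rho * cp * dT
Q = 0.017 * 1.22 * 1.005 * 22.0
Q = 0.459 kW

0.459


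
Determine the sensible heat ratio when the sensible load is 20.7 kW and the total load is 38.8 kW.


SHR = Q_sensible / Q_total
SHR = 20.7 / 38.8
SHR = 0.534

0.534


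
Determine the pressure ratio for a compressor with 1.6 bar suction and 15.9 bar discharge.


PR = P_high / P_low
PR = 15.9 / 1.6
PR = 9.938

9.938


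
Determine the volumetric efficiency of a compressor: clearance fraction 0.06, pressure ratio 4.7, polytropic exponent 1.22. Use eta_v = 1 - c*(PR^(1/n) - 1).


PR^(1/n) = 4.7^(1/1.22) = 3.55549346
eta_v = 1 - 0.06 * (3.55549346 - 1)
eta_v = 0.8467

0.8467


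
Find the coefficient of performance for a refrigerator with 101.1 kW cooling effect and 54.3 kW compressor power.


COP = Q_evap / W
COP = 101.1 / 54.3
COP = 1.862

1.862


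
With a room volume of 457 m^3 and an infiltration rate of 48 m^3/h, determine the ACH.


ACH = flow / volume
ACH = 48 / 457
ACH = 0.105

0.105


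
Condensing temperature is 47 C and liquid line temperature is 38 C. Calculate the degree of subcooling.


Subcooling = T_cond - T_liquid
Subcooling = 47 - 38
Subcooling = 9 K

9


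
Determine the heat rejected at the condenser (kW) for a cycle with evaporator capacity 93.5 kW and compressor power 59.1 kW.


Q_cond = Q_evap + W
Q_cond = 93.5 + 59.1
Q_cond = 152.6 kW

152.6


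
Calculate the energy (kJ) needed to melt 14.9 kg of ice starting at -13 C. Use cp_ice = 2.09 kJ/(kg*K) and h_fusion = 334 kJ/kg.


Sensible heat = cp * dT = 2.09 * 13 = 27.17 kJ/kg
Total per kg = 27.17 + 334 = 361.17 kJ/kg
Q = m * total = 14.9 * 361.17
Q = 5381.4 kJ

5381.4


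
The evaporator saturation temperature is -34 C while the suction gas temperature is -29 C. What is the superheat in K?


Superheat = T_suction - T_evap
Superheat = -29 - (-34)
Superheat = 5 K

5


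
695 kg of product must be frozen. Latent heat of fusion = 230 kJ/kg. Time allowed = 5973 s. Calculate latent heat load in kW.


Q_lat = m * h_fg / t
Q_lat = 695 * 230 / 5973
Q_lat = 26.76 kW

26.76


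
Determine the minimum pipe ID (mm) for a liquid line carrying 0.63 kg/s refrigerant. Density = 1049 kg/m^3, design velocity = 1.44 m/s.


A = m_dot / (rho * v) = 0.63 / (1049 * 1.44) = 0.0004170638704 m^2
d = sqrt(4*A/pi) * 1000
d = 23.0 mm

23.0


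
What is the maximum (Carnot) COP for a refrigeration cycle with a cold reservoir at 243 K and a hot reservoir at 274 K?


dT = 274 - 243 = 31 K
COP_carnot = T_cold / dT = 243 / 31
COP_carnot = 7.839

7.839


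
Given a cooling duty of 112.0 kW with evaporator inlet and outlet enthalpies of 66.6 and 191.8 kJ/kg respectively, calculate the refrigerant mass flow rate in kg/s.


dh = 191.8 - 66.6 = 125.2 kJ/kg
m_dot = Q / dh = 112.0 / 125.2 = 0.8946 kg/s

0.8946


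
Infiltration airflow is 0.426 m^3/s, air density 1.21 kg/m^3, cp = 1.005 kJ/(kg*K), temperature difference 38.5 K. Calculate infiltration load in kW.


Q = V_dot * rho * cp * dT
Q = 0.426 * 1.21 * 1.005 * 38.5
Q = 19.944 kW

19.944


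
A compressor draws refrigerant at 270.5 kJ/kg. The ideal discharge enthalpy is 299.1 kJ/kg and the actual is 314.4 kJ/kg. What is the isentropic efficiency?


dh_ideal = 299.1 - 270.5 = 28.6 kJ/kg
dh_actual = 314.4 - 270.5 = 43.9 kJ/kg
eta_s = dh_ideal / dh_actual = 28.6 / 43.9
eta_s = 0.6515

0.6515


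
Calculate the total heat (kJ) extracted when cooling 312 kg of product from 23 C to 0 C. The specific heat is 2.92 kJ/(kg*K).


dT = 23 - (0) = 23 K
Q = m * cp * dT = 312 * 2.92 * 23
Q = 20954 kJ

20954


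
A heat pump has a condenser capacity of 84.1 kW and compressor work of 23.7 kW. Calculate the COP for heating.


COP_hp = Q_cond / W
COP_hp = 84.1 / 23.7
COP_hp = 3.549

3.549


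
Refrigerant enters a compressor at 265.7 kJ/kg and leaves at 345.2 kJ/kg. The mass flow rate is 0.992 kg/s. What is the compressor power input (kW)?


dh = 345.2 - 265.7 = 79.5 kJ/kg
W = m_dot * dh = 0.992 * 79.5 = 78.86 kW

78.86


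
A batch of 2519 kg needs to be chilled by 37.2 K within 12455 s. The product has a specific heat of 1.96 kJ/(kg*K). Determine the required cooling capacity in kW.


Q = m * cp * dT / t
Q = 2519 * 1.96 * 37.2 / 12455
Q = 14.746 kW

14.746


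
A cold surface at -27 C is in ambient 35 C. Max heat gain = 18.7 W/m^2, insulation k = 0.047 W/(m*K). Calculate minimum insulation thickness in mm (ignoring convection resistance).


dT = 35 - (-27) = 62 K
thickness = k * dT / q_max * 1000
thickness = 0.047 * 62 / 18.7 * 1000
thickness = 155.8 mm

155.8


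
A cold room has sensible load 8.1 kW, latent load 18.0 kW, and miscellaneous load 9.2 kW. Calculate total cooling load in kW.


Q_total = Q_s + Q_l + Q_misc
Q_total = 8.1 + 18.0 + 9.2
Q_total = 35.3 kW

35.3


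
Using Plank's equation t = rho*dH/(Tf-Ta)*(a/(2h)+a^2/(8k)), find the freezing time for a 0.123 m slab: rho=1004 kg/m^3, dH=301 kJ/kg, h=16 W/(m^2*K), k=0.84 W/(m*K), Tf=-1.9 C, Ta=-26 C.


dT = -1.9 - (-26) = 24.1 K
term1 = a/(2h) = 0.123/(2*16) = 0.00384375
term2 = a^2/(8k) = 0.123^2/(8*0.84) = 0.002251339286
t = rho*dH*1000/dT * (term1 + term2)
t = 1004*301*1000/24.1 * (0.00384375 + 0.002251339286)
t = 76430 s

76430


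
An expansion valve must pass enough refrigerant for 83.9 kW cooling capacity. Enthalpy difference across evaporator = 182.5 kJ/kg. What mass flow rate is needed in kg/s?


m_dot = Q / dh
m_dot = 83.9 / 182.5
m_dot = 0.4597 kg/s

0.4597


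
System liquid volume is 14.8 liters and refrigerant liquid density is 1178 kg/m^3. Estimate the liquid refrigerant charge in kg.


Charge = V * rho / 1000
Charge = 14.8 * 1178 / 1000
Charge = 17.43 kg

17.43


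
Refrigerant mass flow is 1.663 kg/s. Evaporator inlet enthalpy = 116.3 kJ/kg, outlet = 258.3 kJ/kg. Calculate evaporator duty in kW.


dh = 258.3 - 116.3 = 142.0 kJ/kg
Q_evap = m_dot * dh = 1.663 * 142.0
Q_evap = 236.15 kW

236.15


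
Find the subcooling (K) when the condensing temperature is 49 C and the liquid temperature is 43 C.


Subcooling = T_cond - T_liquid
Subcooling = 49 - 43
Subcooling = 6 K

6


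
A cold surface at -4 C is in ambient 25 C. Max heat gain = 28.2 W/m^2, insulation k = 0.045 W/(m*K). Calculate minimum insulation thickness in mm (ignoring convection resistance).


dT = 25 - (-4) = 29 K
thickness = k * dT / q_max * 1000
thickness = 0.045 * 29 / 28.2 * 1000
thickness = 46.3 mm

46.3


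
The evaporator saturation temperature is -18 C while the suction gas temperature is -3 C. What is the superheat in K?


Superheat = T_suction - T_evap
Superheat = -3 - (-18)
Superheat = 15 K

15


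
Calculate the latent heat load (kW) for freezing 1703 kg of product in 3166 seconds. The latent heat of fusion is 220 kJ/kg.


Q_lat = m * h_fg / t
Q_lat = 1703 * 220 / 3166
Q_lat = 118.34 kW

118.34


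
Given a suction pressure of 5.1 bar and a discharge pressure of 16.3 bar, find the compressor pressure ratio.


PR = P_high / P_low
PR = 16.3 / 5.1
PR = 3.196

3.196


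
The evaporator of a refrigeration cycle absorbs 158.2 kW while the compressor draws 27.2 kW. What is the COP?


COP = Q_evap / W
COP = 158.2 / 27.2
COP = 5.816

5.816


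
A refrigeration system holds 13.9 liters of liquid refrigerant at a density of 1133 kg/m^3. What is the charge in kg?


Charge = V * rho / 1000
Charge = 13.9 * 1133 / 1000
Charge = 15.75 kg

15.75


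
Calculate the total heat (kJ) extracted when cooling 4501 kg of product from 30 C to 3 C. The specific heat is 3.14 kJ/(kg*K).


dT = 30 - (3) = 27 K
Q = m * cp * dT = 4501 * 3.14 * 27
Q = 381595 kJ

381595


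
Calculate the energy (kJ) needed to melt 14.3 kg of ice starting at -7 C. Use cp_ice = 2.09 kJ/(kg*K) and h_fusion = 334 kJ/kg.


Sensible heat = cp * dT = 2.09 * 7 = 14.63 kJ/kg
Total per kg = 14.63 + 334 = 348.63 kJ/kg
Q = m * total = 14.3 * 348.63
Q = 4985.4 kJ

4985.4


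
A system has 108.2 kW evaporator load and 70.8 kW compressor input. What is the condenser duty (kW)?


Q_cond = Q_evap + W
Q_cond = 108.2 + 70.8
Q_cond = 179.0 kW

179.0


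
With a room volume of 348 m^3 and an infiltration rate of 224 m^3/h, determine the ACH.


ACH = flow / volume
ACH = 224 / 348
ACH = 0.644

0.644


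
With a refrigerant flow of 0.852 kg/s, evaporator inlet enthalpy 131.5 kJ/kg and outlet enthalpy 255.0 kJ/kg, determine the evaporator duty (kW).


dh = 255.0 - 131.5 = 123.5 kJ/kg
Q_evap = m_dot * dh = 0.852 * 123.5
Q_evap = 105.22 kW

105.22


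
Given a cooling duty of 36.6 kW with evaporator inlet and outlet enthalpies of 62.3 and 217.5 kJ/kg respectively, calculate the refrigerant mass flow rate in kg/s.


dh = 217.5 - 62.3 = 155.2 kJ/kg
m_dot = Q / dh = 36.6 / 155.2 = 0.2358 kg/s

0.2358


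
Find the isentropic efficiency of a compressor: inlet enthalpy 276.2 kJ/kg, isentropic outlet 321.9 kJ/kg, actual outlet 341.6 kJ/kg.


dh_ideal = 321.9 - 276.2 = 45.7 kJ/kg
dh_actual = 341.6 - 276.2 = 65.4 kJ/kg
eta_s = dh_ideal / dh_actual = 45.7 / 65.4
eta_s = 0.6988

0.6988


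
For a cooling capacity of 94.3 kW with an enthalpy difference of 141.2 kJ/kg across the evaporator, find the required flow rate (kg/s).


m_dot = Q / dh
m_dot = 94.3 / 141.2
m_dot = 0.6678 kg/s

0.6678


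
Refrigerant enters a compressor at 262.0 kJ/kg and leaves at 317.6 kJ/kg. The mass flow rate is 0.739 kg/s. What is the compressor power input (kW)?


dh = 317.6 - 262.0 = 55.6 kJ/kg
W = m_dot * dh = 0.739 * 55.6 = 41.09 kW

41.09


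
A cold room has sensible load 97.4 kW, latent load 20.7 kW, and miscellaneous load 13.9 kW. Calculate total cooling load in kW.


Q_total = Q_s + Q_l + Q_misc
Q_total = 97.4 + 20.7 + 13.9
Q_total = 132.0 kW

132.0


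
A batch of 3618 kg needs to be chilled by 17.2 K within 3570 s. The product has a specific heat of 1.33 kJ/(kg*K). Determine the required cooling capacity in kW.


Q = m * cp * dT / t
Q = 3618 * 1.33 * 17.2 / 3570
Q = 23.184 kW

23.184


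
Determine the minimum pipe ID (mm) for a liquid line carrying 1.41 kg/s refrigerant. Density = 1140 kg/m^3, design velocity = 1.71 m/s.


A = m_dot / (rho * v) = 1.41 / (1140 * 1.71) = 0.0007232994768 m^2
d = sqrt(4*A/pi) * 1000
d = 30.3 mm

30.3


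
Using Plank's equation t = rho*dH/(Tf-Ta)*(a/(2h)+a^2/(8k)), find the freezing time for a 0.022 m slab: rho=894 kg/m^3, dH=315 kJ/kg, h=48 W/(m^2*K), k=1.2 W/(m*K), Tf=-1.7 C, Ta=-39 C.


dT = -1.7 - (-39) = 37.3 K
term1 = a/(2h) = 0.022/(2*48) = 0.0002291666667
term2 = a^2/(8k) = 0.022^2/(8*1.2) = 0.00005041666667
t = rho*dH*1000/dT * (term1 + term2)
t = 894*315*1000/37.3 * (0.0002291666667 + 0.00005041666667)
t = 2111 s

2111


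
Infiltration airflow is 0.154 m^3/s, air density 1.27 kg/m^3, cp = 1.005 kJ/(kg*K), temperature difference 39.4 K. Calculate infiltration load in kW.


Q = V_dot * rho * cp * dT
Q = 0.154 * 1.27 * 1.005 * 39.4
Q = 7.744 kW

7.744


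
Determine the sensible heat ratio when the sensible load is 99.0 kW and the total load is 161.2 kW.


SHR = Q_sensible / Q_total
SHR = 99.0 / 161.2
SHR = 0.614

0.614


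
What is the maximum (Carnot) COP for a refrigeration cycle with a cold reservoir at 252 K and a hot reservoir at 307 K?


dT = 307 - 252 = 55 K
COP_carnot = T_cold / dT = 252 / 55
COP_carnot = 4.582

4.582


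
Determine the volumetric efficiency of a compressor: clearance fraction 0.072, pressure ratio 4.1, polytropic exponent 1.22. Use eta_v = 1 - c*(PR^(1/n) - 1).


PR^(1/n) = 4.1^(1/1.22) = 3.17893648
eta_v = 1 - 0.072 * (3.17893648 - 1)
eta_v = 0.8431

0.8431


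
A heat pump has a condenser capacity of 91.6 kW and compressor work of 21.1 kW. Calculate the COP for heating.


COP_hp = Q_cond / W
COP_hp = 91.6 / 21.1
COP_hp = 4.341

4.341


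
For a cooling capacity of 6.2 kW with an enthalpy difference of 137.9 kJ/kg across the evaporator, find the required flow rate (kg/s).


m_dot = Q / dh
m_dot = 6.2 / 137.9
m_dot = 0.045 kg/s

0.045


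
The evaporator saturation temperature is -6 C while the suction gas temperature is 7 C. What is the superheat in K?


Superheat = T_suction - T_evap
Superheat = 7 - (-6)
Superheat = 13 K

13


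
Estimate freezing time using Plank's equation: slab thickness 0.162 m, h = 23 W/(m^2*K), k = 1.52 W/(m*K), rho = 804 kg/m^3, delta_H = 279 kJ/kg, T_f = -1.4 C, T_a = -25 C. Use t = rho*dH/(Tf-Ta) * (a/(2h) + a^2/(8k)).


dT = -1.4 - (-25) = 23.6 K
term1 = a/(2h) = 0.162/(2*23) = 0.00352173913
term2 = a^2/(8k) = 0.162^2/(8*1.52) = 0.002158223684
t = rho*dH*1000/dT * (term1 + term2)
t = 804*279*1000/23.6 * (0.00352173913 + 0.002158223684)
t = 53988 s

53988


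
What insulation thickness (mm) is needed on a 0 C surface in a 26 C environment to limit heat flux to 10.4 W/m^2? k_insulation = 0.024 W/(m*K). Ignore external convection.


dT = 26 - (0) = 26 K
thickness = k * dT / q_max * 1000
thickness = 0.024 * 26 / 10.4 * 1000
thickness = 60.0 mm

60.0


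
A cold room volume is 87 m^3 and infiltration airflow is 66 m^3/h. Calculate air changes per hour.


ACH = flow / volume
ACH = 66 / 87
ACH = 0.759

0.759


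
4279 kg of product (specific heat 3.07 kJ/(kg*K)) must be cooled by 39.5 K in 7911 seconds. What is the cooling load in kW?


Q = m * cp * dT / t
Q = 4279 * 3.07 * 39.5 / 7911
Q = 65.591 kW

65.591


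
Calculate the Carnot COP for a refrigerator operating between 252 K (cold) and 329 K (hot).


dT = 329 - 252 = 77 K
COP_carnot = T_cold / dT = 252 / 77
COP_carnot = 3.273

3.273


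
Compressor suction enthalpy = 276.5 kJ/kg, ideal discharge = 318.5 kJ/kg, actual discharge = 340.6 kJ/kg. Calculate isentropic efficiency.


dh_ideal = 318.5 - 276.5 = 42.0 kJ/kg
dh_actual = 340.6 - 276.5 = 64.1 kJ/kg
eta_s = dh_ideal / dh_actual = 42.0 / 64.1
eta_s = 0.6552

0.6552


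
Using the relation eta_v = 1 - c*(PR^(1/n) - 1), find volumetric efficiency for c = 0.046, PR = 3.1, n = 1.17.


PR^(1/n) = 3.1^(1/1.17) = 2.63006971
eta_v = 1 - 0.046 * (2.63006971 - 1)
eta_v = 0.925

0.925


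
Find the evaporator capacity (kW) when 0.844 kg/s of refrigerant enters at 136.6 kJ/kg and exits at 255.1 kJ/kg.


dh = 255.1 - 136.6 = 118.5 kJ/kg
Q_evap = m_dot * dh = 0.844 * 118.5
Q_evap = 100.01 kW

100.01


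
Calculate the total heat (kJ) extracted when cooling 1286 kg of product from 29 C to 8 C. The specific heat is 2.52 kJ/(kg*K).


dT = 29 - (8) = 21 K
Q = m * cp * dT = 1286 * 2.52 * 21
Q = 68055 kJ

68055


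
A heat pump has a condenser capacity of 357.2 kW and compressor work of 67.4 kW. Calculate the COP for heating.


COP_hp = Q_cond / W
COP_hp = 357.2 / 67.4
COP_hp = 5.3

5.3


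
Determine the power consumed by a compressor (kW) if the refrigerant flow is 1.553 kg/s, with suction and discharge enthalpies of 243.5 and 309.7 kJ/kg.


dh = 309.7 - 243.5 = 66.2 kJ/kg
W = m_dot * dh = 1.553 * 66.2 = 102.81 kW

102.81


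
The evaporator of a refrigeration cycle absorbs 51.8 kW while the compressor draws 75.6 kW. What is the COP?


COP = Q_evap / W
COP = 51.8 / 75.6
COP = 0.685

0.685


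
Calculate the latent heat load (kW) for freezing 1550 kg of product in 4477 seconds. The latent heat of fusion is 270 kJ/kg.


Q_lat = m * h_fg / t
Q_lat = 1550 * 270 / 4477
Q_lat = 93.48 kW

93.48


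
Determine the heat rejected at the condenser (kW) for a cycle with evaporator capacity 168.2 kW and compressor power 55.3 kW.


Q_cond = Q_evap + W
Q_cond = 168.2 + 55.3
Q_cond = 223.5 kW

223.5


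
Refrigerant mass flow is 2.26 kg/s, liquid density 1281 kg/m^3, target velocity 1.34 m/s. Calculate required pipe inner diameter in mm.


A = m_dot / (rho * v) = 2.26 / (1281 * 1.34) = 0.001316602002 m^2
d = sqrt(4*A/pi) * 1000
d = 40.9 mm

40.9


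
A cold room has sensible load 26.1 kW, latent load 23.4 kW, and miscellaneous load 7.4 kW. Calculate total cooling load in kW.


Q_total = Q_s + Q_l + Q_misc
Q_total = 26.1 + 23.4 + 7.4
Q_total = 56.9 kW

56.9


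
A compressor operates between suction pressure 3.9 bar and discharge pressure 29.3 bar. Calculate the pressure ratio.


PR = P_high / P_low
PR = 29.3 / 3.9
PR = 7.513

7.513


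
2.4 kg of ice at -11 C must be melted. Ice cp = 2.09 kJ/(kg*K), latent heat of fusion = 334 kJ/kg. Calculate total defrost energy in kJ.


Sensible heat = cp * dT = 2.09 * 11 = 22.99 kJ/kg
Total per kg = 22.99 + 334 = 356.99 kJ/kg
Q = m * total = 2.4 * 356.99
Q = 856.8 kJ

856.8


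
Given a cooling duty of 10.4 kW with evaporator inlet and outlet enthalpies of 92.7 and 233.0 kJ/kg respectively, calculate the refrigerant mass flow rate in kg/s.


dh = 233.0 - 92.7 = 140.3 kJ/kg
m_dot = Q / dh = 10.4 / 140.3 = 0.0741 kg/s

0.0741


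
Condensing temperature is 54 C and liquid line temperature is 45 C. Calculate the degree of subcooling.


Subcooling = T_cond - T_liquid
Subcooling = 54 - 45
Subcooling = 9 K

9


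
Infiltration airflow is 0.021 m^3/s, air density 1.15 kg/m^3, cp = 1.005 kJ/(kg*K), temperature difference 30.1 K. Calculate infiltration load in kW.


Q = V_dot * rho * cp * dT
Q = 0.021 * 1.15 * 1.005 * 30.1
Q = 0.731 kW

0.731


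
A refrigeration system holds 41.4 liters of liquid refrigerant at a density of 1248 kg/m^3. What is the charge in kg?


Charge = V * rho / 1000
Charge = 41.4 * 1248 / 1000
Charge = 51.67 kg

51.67


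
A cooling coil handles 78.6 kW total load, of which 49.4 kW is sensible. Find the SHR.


SHR = Q_sensible / Q_total
SHR = 49.4 / 78.6
SHR = 0.628

0.628


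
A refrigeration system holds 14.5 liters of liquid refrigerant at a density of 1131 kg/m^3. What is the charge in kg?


Charge = V * rho / 1000
Charge = 14.5 * 1131 / 1000
Charge = 16.4 kg

16.4


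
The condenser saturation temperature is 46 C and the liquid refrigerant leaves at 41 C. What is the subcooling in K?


Subcooling = T_cond - T_liquid
Subcooling = 46 - 41
Subcooling = 5 K

5


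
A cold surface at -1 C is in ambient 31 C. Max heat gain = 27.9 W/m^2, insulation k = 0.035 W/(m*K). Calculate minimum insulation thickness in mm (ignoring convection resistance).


dT = 31 - (-1) = 32 K
thickness = k * dT / q_max * 1000
thickness = 0.035 * 32 / 27.9 * 1000
thickness = 40.1 mm

40.1


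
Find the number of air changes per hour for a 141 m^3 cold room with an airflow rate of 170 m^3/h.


ACH = flow / volume
ACH = 170 / 141
ACH = 1.206

1.206


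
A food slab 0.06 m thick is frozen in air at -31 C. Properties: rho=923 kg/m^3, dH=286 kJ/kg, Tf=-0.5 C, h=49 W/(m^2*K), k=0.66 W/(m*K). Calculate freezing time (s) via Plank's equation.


dT = -0.5 - (-31) = 30.5 K
term1 = a/(2h) = 0.06/(2*49) = 0.000612244898
term2 = a^2/(8k) = 0.06^2/(8*0.66) = 0.0006818181818
t = rho*dH*1000/dT * (term1 + term2)
t = 923*286*1000/30.5 * (0.000612244898 + 0.0006818181818)
t = 11200 s

11200


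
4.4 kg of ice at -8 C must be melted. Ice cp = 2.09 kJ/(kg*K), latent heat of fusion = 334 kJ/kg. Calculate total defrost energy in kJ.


Sensible heat = cp * dT = 2.09 * 8 = 16.72 kJ/kg
Total per kg = 16.72 + 334 = 350.72 kJ/kg
Q = m * total = 4.4 * 350.72
Q = 1543.2 kJ

1543.2


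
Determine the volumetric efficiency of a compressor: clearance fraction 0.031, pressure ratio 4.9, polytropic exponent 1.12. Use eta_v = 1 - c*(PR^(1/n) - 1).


PR^(1/n) = 4.9^(1/1.12) = 4.13282009
eta_v = 1 - 0.031 * (4.13282009 - 1)
eta_v = 0.9029

0.9029


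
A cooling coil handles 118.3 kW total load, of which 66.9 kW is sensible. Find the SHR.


SHR = Q_sensible / Q_total
SHR = 66.9 / 118.3
SHR = 0.566

0.566


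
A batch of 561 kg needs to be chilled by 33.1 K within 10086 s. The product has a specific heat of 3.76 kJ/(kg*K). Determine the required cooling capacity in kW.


Q = m * cp * dT / t
Q = 561 * 3.76 * 33.1 / 10086
Q = 6.922 kW

6.922


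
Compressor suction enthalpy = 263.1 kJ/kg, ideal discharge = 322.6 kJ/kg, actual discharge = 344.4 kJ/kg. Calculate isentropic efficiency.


dh_ideal = 322.6 - 263.1 = 59.5 kJ/kg
dh_actual = 344.4 - 263.1 = 81.3 kJ/kg
eta_s = dh_ideal / dh_actual = 59.5 / 81.3
eta_s = 0.7319

0.7319


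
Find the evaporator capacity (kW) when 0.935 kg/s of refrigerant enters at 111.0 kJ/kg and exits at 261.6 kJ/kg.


dh = 261.6 - 111.0 = 150.6 kJ/kg
Q_evap = m_dot * dh = 0.935 * 150.6
Q_evap = 140.81 kW

140.81


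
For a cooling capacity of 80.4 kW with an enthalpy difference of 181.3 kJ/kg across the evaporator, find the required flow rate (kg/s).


m_dot = Q / dh
m_dot = 80.4 / 181.3
m_dot = 0.4435 kg/s

0.4435


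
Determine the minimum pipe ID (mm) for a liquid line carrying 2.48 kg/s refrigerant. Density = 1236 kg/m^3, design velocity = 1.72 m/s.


A = m_dot / (rho * v) = 2.48 / (1236 * 1.72) = 0.001166553774 m^2
d = sqrt(4*A/pi) * 1000
d = 38.5 mm

38.5


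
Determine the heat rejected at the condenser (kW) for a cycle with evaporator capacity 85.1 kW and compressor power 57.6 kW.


Q_cond = Q_evap + W
Q_cond = 85.1 + 57.6
Q_cond = 142.7 kW

142.7


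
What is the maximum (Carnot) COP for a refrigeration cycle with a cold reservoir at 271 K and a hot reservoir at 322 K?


dT = 322 - 271 = 51 K
COP_carnot = T_cold / dT = 271 / 51
COP_carnot = 5.314

5.314


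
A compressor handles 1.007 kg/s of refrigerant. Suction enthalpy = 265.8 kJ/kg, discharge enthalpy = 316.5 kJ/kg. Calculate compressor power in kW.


dh = 316.5 - 265.8 = 50.7 kJ/kg
W = m_dot * dh = 1.007 * 50.7 = 51.05 kW

51.05


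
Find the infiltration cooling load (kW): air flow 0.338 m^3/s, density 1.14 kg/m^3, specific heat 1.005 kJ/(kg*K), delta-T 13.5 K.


Q = V_dot * rho * cp * dT
Q = 0.338 * 1.14 * 1.005 * 13.5
Q = 5.228 kW

5.228


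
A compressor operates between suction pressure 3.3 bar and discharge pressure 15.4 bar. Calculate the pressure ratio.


PR = P_high / P_low
PR = 15.4 / 3.3
PR = 4.667

4.667


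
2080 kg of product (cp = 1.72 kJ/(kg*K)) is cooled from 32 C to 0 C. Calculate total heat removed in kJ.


dT = 32 - (0) = 32 K
Q = m * cp * dT = 2080 * 1.72 * 32
Q = 114483 kJ

114483


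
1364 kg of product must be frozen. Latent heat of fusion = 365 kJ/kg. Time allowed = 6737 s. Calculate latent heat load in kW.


Q_lat = m * h_fg / t
Q_lat = 1364 * 365 / 6737
Q_lat = 73.9 kW

73.9


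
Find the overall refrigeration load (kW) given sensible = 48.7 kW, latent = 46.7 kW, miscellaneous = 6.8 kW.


Q_total = Q_s + Q_l + Q_misc
Q_total = 48.7 + 46.7 + 6.8
Q_total = 102.2 kW

102.2


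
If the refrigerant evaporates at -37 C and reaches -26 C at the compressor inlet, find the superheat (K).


Superheat = T_suction - T_evap
Superheat = -26 - (-37)
Superheat = 11 K

11


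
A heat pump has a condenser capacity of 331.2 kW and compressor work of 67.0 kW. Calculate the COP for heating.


COP_hp = Q_cond / W
COP_hp = 331.2 / 67.0
COP_hp = 4.943

4.943


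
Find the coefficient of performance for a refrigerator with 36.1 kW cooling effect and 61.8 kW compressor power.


COP = Q_evap / W
COP = 36.1 / 61.8
COP = 0.584

0.584


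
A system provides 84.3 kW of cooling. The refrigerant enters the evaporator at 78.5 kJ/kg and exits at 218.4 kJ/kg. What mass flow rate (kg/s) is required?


dh = 218.4 - 78.5 = 139.9 kJ/kg
m_dot = Q / dh = 84.3 / 139.9 = 0.6026 kg/s

0.6026


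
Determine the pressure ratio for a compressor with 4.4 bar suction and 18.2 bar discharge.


PR = P_high / P_low
PR = 18.2 / 4.4
PR = 4.136

4.136


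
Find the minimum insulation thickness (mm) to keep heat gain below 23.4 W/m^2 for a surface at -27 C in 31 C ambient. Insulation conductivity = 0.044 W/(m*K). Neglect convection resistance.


dT = 31 - (-27) = 58 K
thickness = k * dT / q_max * 1000
thickness = 0.044 * 58 / 23.4 * 1000
thickness = 109.1 mm

109.1


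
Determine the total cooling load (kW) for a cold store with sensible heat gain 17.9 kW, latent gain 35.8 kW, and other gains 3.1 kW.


Q_total = Q_s + Q_l + Q_misc
Q_total = 17.9 + 35.8 + 3.1
Q_total = 56.8 kW

56.8


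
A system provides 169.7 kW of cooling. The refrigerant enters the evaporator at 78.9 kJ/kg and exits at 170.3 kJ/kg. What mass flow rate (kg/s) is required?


dh = 170.3 - 78.9 = 91.4 kJ/kg
m_dot = Q / dh = 169.7 / 91.4 = 1.8567 kg/s

1.8567


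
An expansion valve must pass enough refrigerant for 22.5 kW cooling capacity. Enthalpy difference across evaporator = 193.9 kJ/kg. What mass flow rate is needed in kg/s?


m_dot = Q / dh
m_dot = 22.5 / 193.9
m_dot = 0.116 kg/s

0.116


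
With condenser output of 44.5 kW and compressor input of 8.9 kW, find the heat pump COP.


COP_hp = Q_cond / W
COP_hp = 44.5 / 8.9
COP_hp = 5.0

5.0


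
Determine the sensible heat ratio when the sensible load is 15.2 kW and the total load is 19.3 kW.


SHR = Q_sensible / Q_total
SHR = 15.2 / 19.3
SHR = 0.788

0.788


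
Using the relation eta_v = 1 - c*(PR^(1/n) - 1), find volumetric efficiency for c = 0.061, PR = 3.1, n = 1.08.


PR^(1/n) = 3.1^(1/1.08) = 2.85078544
eta_v = 1 - 0.061 * (2.85078544 - 1)
eta_v = 0.8871

0.8871


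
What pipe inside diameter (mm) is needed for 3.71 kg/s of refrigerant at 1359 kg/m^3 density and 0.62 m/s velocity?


A = m_dot / (rho * v) = 3.71 / (1359 * 0.62) = 0.004403142728 m^2
d = sqrt(4*A/pi) * 1000
d = 74.9 mm

74.9


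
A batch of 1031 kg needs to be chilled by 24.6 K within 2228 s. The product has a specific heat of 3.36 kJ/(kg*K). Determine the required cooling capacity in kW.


Q = m * cp * dT / t
Q = 1031 * 3.36 * 24.6 / 2228
Q = 38.249 kW

38.249


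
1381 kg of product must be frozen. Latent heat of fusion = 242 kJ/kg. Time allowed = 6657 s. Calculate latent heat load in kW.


Q_lat = m * h_fg / t
Q_lat = 1381 * 242 / 6657
Q_lat = 50.2 kW

50.2


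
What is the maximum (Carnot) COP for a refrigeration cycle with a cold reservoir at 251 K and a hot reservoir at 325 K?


dT = 325 - 251 = 74 K
COP_carnot = T_cold / dT = 251 / 74
COP_carnot = 3.392

3.392


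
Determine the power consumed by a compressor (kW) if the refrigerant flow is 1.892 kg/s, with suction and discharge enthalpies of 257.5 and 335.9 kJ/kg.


dh = 335.9 - 257.5 = 78.4 kJ/kg
W = m_dot * dh = 1.892 * 78.4 = 148.33 kW

148.33


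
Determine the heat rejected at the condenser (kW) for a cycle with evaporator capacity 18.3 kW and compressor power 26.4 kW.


Q_cond = Q_evap + W
Q_cond = 18.3 + 26.4
Q_cond = 44.7 kW

44.7


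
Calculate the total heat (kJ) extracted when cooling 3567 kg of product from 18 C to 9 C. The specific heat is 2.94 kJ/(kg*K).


dT = 18 - (9) = 9 K
Q = m * cp * dT = 3567 * 2.94 * 9
Q = 94383 kJ

94383


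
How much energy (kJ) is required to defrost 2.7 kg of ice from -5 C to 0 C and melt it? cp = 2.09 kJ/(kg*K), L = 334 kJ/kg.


Sensible heat = cp * dT = 2.09 * 5 = 10.45 kJ/kg
Total per kg = 10.45 + 334 = 344.45 kJ/kg
Q = m * total = 2.7 * 344.45
Q = 930.0 kJ

930.0


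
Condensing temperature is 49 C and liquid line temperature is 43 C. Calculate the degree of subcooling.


Subcooling = T_cond - T_liquid
Subcooling = 49 - 43
Subcooling = 6 K

6


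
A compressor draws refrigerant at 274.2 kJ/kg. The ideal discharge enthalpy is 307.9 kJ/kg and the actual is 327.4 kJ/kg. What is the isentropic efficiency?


dh_ideal = 307.9 - 274.2 = 33.7 kJ/kg
dh_actual = 327.4 - 274.2 = 53.2 kJ/kg
eta_s = dh_ideal / dh_actual = 33.7 / 53.2
eta_s = 0.6335

0.6335


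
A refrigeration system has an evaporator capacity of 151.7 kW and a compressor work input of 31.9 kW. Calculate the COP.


COP = Q_evap / W
COP = 151.7 / 31.9
COP = 4.755

4.755


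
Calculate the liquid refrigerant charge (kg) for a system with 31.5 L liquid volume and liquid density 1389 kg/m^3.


Charge = V * rho / 1000
Charge = 31.5 * 1389 / 1000
Charge = 43.75 kg

43.75


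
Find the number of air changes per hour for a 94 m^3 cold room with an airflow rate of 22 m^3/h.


ACH = flow / volume
ACH = 22 / 94
ACH = 0.234

0.234


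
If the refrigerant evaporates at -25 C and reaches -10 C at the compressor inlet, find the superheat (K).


Superheat = T_suction - T_evap
Superheat = -10 - (-25)
Superheat = 15 K

15


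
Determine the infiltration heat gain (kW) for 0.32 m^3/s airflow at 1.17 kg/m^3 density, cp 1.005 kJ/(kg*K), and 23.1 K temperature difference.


Q = V_dot * rho * cp * dT
Q = 0.32 * 1.17 * 1.005 * 23.1
Q = 8.692 kW

8.692


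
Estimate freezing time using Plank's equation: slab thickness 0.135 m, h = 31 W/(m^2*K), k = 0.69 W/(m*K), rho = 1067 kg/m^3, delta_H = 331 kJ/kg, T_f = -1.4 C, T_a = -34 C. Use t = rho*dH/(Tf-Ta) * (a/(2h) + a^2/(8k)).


dT = -1.4 - (-34) = 32.6 K
term1 = a/(2h) = 0.135/(2*31) = 0.002177419355
term2 = a^2/(8k) = 0.135^2/(8*0.69) = 0.003301630435
t = rho*dH*1000/dT * (term1 + term2)
t = 1067*331*1000/32.6 * (0.002177419355 + 0.003301630435)
t = 59358 s

59358


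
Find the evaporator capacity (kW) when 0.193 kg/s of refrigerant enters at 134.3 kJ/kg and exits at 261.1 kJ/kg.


dh = 261.1 - 134.3 = 126.8 kJ/kg
Q_evap = m_dot * dh = 0.193 * 126.8
Q_evap = 24.47 kW

24.47


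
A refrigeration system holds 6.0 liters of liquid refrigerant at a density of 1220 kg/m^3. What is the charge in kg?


Charge = V * rho / 1000
Charge = 6.0 * 1220 / 1000
Charge = 7.32 kg

7.32


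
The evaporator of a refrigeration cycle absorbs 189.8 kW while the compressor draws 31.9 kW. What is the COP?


COP = Q_evap / W
COP = 189.8 / 31.9
COP = 5.95

5.95


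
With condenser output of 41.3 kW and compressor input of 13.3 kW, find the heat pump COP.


COP_hp = Q_cond / W
COP_hp = 41.3 / 13.3
COP_hp = 3.105

3.105


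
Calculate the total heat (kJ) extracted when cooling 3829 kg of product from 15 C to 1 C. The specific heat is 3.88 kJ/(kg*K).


dT = 15 - (1) = 14 K
Q = m * cp * dT = 3829 * 3.88 * 14
Q = 207991 kJ

207991


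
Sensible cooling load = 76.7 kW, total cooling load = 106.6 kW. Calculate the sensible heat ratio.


SHR = Q_sensible / Q_total
SHR = 76.7 / 106.6
SHR = 0.72

0.72


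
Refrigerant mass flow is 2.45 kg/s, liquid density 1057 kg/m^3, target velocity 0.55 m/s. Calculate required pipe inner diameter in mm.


A = m_dot / (rho * v) = 2.45 / (1057 * 0.55) = 0.004214328718 m^2
d = sqrt(4*A/pi) * 1000
d = 73.3 mm

73.3


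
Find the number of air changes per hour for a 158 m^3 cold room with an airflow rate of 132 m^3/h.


ACH = flow / volume
ACH = 132 / 158
ACH = 0.835

0.835


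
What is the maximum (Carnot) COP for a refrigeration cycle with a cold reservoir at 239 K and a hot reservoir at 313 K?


dT = 313 - 239 = 74 K
COP_carnot = T_cold / dT = 239 / 74
COP_carnot = 3.23

3.23


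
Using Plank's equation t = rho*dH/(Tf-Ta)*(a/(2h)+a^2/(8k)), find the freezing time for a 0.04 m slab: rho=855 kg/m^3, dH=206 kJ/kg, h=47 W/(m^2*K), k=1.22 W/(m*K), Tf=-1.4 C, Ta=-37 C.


dT = -1.4 - (-37) = 35.6 K
term1 = a/(2h) = 0.04/(2*47) = 0.0004255319149
term2 = a^2/(8k) = 0.04^2/(8*1.22) = 0.0001639344262
t = rho*dH*1000/dT * (term1 + term2)
t = 855*206*1000/35.6 * (0.0004255319149 + 0.0001639344262)
t = 2916 s

2916


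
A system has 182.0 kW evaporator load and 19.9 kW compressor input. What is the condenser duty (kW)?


Q_cond = Q_evap + W
Q_cond = 182.0 + 19.9
Q_cond = 201.9 kW

201.9


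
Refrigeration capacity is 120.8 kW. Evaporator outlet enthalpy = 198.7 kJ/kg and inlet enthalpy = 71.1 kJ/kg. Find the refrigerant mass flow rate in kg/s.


dh = 198.7 - 71.1 = 127.6 kJ/kg
m_dot = Q / dh = 120.8 / 127.6 = 0.9467 kg/s

0.9467


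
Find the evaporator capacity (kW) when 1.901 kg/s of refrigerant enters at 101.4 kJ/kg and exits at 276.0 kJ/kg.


dh = 276.0 - 101.4 = 174.6 kJ/kg
Q_evap = m_dot * dh = 1.901 * 174.6
Q_evap = 331.91 kW

331.91


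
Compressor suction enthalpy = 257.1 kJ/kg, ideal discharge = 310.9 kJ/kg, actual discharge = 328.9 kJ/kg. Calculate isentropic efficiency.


dh_ideal = 310.9 - 257.1 = 53.8 kJ/kg
dh_actual = 328.9 - 257.1 = 71.8 kJ/kg
eta_s = dh_ideal / dh_actual = 53.8 / 71.8
eta_s = 0.7493

0.7493


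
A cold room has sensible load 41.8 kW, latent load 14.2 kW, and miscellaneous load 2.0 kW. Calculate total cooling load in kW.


Q_total = Q_s + Q_l + Q_misc
Q_total = 41.8 + 14.2 + 2.0
Q_total = 58.0 kW

58.0


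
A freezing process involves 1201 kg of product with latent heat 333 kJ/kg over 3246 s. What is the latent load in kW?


Q_lat = m * h_fg / t
Q_lat = 1201 * 333 / 3246
Q_lat = 123.21 kW

123.21


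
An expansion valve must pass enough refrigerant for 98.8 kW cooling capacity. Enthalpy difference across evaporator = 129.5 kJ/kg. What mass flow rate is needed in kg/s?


m_dot = Q / dh
m_dot = 98.8 / 129.5
m_dot = 0.7629 kg/s

0.7629


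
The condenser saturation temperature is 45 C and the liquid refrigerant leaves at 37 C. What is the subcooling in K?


Subcooling = T_cond - T_liquid
Subcooling = 45 - 37
Subcooling = 8 K

8


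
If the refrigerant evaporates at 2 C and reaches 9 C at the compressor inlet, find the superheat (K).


Superheat = T_suction - T_evap
Superheat = 9 - (2)
Superheat = 7 K

7


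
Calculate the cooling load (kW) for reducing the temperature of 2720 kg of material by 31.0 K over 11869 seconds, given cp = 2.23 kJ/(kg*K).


Q = m * cp * dT / t
Q = 2720 * 2.23 * 31.0 / 11869
Q = 15.842 kW

15.842


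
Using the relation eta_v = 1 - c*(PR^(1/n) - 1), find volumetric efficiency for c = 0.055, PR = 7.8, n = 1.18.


PR^(1/n) = 7.8^(1/1.18) = 5.70180519
eta_v = 1 - 0.055 * (5.70180519 - 1)
eta_v = 0.7414

0.7414
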